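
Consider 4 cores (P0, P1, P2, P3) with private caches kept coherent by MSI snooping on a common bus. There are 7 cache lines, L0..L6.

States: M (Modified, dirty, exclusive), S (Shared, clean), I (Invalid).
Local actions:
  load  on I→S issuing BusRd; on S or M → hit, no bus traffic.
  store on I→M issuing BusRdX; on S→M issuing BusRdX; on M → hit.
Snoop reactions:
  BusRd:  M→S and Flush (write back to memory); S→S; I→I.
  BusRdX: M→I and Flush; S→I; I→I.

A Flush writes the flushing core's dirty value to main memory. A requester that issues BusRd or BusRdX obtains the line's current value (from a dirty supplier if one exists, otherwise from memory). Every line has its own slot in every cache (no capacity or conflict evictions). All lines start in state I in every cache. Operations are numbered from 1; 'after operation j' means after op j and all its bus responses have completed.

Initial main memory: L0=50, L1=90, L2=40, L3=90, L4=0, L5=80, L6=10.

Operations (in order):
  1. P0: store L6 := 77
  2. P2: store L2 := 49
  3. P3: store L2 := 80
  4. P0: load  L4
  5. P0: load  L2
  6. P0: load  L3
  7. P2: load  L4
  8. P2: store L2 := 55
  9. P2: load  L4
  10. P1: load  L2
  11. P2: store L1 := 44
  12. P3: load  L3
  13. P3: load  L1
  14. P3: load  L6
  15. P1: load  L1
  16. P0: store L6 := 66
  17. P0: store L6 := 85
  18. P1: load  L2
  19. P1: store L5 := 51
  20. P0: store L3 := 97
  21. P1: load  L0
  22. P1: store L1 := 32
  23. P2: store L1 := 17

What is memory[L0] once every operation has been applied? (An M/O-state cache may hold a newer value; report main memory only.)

memory[L0] = 50

step 1: P0: store L6 := 77  ⟶  MIII  (L6)  txn=BusRdX  M[L6]=10
step 2: P2: store L2 := 49  ⟶  IIMI  (L2)  txn=BusRdX  M[L2]=40
step 3: P3: store L2 := 80  ⟶  IIIM  (L2)  txn=BusRdX+Flush  M[L2]=49
step 4: P0: load  L4  ⟶  SIII  (L4)  txn=BusRd  M[L4]=0
step 5: P0: load  L2  ⟶  SIIS  (L2)  txn=BusRd+Flush  M[L2]=80
step 6: P0: load  L3  ⟶  SIII  (L3)  txn=BusRd  M[L3]=90
step 7: P2: load  L4  ⟶  SISI  (L4)  txn=BusRd  M[L4]=0
step 8: P2: store L2 := 55  ⟶  IIMI  (L2)  txn=BusRdX  M[L2]=80
step 9: P2: load  L4  ⟶  SISI  (L4)  txn=∅  M[L4]=0
step 10: P1: load  L2  ⟶  ISSI  (L2)  txn=BusRd+Flush  M[L2]=55
step 11: P2: store L1 := 44  ⟶  IIMI  (L1)  txn=BusRdX  M[L1]=90
step 12: P3: load  L3  ⟶  SIIS  (L3)  txn=BusRd  M[L3]=90
step 13: P3: load  L1  ⟶  IISS  (L1)  txn=BusRd+Flush  M[L1]=44
step 14: P3: load  L6  ⟶  SIIS  (L6)  txn=BusRd+Flush  M[L6]=77
step 15: P1: load  L1  ⟶  ISSS  (L1)  txn=BusRd  M[L1]=44
step 16: P0: store L6 := 66  ⟶  MIII  (L6)  txn=BusRdX  M[L6]=77
step 17: P0: store L6 := 85  ⟶  MIII  (L6)  txn=∅  M[L6]=77
step 18: P1: load  L2  ⟶  ISSI  (L2)  txn=∅  M[L2]=55
step 19: P1: store L5 := 51  ⟶  IMII  (L5)  txn=BusRdX  M[L5]=80
step 20: P0: store L3 := 97  ⟶  MIII  (L3)  txn=BusRdX  M[L3]=90
step 21: P1: load  L0  ⟶  ISII  (L0)  txn=BusRd  M[L0]=50
step 22: P1: store L1 := 32  ⟶  IMII  (L1)  txn=BusRdX  M[L1]=44
step 23: P2: store L1 := 17  ⟶  IIMI  (L1)  txn=BusRdX+Flush  M[L1]=32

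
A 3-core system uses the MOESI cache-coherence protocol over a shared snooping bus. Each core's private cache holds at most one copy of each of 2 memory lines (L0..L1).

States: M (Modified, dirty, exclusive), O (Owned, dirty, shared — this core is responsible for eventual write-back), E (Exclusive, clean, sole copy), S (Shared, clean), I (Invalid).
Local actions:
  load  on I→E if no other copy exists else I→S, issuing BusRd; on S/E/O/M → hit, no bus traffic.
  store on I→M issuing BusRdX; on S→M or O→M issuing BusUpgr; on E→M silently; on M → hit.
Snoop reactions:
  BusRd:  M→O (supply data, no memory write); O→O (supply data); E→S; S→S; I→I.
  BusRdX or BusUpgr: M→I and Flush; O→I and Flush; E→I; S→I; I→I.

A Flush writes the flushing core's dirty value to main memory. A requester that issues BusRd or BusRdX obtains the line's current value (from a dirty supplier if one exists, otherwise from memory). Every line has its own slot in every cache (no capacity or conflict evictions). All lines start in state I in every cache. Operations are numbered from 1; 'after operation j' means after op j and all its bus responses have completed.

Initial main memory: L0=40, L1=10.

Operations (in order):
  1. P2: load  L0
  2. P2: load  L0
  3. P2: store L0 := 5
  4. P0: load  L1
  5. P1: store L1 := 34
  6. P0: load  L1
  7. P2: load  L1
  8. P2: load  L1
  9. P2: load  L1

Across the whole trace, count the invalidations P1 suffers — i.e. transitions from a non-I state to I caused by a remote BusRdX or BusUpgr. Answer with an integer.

invalidations = 0

1. P2: load  L0  bus=[BusRd]  L0: P0=I P1=I P2=E  mem[L0]=40
2. P2: load  L0  bus=[-]  L0: P0=I P1=I P2=E  mem[L0]=40
3. P2: store L0 := 5  bus=[-]  L0: P0=I P1=I P2=M  mem[L0]=40
4. P0: load  L1  bus=[BusRd]  L1: P0=E P1=I P2=I  mem[L1]=10
5. P1: store L1 := 34  bus=[BusRdX]  L1: P0=I P1=M P2=I  mem[L1]=10
6. P0: load  L1  bus=[BusRd]  L1: P0=S P1=O P2=I  mem[L1]=10
7. P2: load  L1  bus=[BusRd]  L1: P0=S P1=O P2=S  mem[L1]=10
8. P2: load  L1  bus=[-]  L1: P0=S P1=O P2=S  mem[L1]=10
9. P2: load  L1  bus=[-]  L1: P0=S P1=O P2=S  mem[L1]=10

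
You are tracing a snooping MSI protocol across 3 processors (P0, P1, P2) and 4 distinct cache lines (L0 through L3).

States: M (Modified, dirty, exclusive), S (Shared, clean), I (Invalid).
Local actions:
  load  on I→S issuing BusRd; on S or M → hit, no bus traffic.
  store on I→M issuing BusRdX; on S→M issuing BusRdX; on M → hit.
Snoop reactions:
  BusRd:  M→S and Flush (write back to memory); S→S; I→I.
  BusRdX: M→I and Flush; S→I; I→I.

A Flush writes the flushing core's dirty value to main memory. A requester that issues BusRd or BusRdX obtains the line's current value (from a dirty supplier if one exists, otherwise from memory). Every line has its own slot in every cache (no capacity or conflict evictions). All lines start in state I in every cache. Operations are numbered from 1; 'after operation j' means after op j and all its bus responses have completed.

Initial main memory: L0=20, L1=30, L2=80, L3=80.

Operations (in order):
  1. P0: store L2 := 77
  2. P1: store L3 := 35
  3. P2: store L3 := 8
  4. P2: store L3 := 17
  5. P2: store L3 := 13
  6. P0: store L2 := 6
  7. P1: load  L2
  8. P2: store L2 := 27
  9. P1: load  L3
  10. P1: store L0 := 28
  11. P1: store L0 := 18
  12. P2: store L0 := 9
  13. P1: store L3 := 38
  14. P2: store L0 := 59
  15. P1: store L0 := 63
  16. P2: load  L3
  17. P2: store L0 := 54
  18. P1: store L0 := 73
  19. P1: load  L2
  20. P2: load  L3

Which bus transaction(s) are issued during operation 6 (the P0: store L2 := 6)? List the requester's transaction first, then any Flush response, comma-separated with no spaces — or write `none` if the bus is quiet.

bus = none

1. P0: store L2 := 77  bus=[BusRdX]  L2: P0=M P1=I P2=I  mem[L2]=80
2. P1: store L3 := 35  bus=[BusRdX]  L3: P0=I P1=M P2=I  mem[L3]=80
3. P2: store L3 := 8  bus=[BusRdX,Flush]  L3: P0=I P1=I P2=M  mem[L3]=35
4. P2: store L3 := 17  bus=[-]  L3: P0=I P1=I P2=M  mem[L3]=35
5. P2: store L3 := 13  bus=[-]  L3: P0=I P1=I P2=M  mem[L3]=35
6. P0: store L2 := 6  bus=[-]  L2: P0=M P1=I P2=I  mem[L2]=80
7. P1: load  L2  bus=[BusRd,Flush]  L2: P0=S P1=S P2=I  mem[L2]=6
8. P2: store L2 := 27  bus=[BusRdX]  L2: P0=I P1=I P2=M  mem[L2]=6
9. P1: load  L3  bus=[BusRd,Flush]  L3: P0=I P1=S P2=S  mem[L3]=13
10. P1: store L0 := 28  bus=[BusRdX]  L0: P0=I P1=M P2=I  mem[L0]=20
11. P1: store L0 := 18  bus=[-]  L0: P0=I P1=M P2=I  mem[L0]=20
12. P2: store L0 := 9  bus=[BusRdX,Flush]  L0: P0=I P1=I P2=M  mem[L0]=18
13. P1: store L3 := 38  bus=[BusRdX]  L3: P0=I P1=M P2=I  mem[L3]=13
14. P2: store L0 := 59  bus=[-]  L0: P0=I P1=I P2=M  mem[L0]=18
15. P1: store L0 := 63  bus=[BusRdX,Flush]  L0: P0=I P1=M P2=I  mem[L0]=59
16. P2: load  L3  bus=[BusRd,Flush]  L3: P0=I P1=S P2=S  mem[L3]=38
17. P2: store L0 := 54  bus=[BusRdX,Flush]  L0: P0=I P1=I P2=M  mem[L0]=63
18. P1: store L0 := 73  bus=[BusRdX,Flush]  L0: P0=I P1=M P2=I  mem[L0]=54
19. P1: load  L2  bus=[BusRd,Flush]  L2: P0=I P1=S P2=S  mem[L2]=27
20. P2: load  L3  bus=[-]  L3: P0=I P1=S P2=S  mem[L3]=38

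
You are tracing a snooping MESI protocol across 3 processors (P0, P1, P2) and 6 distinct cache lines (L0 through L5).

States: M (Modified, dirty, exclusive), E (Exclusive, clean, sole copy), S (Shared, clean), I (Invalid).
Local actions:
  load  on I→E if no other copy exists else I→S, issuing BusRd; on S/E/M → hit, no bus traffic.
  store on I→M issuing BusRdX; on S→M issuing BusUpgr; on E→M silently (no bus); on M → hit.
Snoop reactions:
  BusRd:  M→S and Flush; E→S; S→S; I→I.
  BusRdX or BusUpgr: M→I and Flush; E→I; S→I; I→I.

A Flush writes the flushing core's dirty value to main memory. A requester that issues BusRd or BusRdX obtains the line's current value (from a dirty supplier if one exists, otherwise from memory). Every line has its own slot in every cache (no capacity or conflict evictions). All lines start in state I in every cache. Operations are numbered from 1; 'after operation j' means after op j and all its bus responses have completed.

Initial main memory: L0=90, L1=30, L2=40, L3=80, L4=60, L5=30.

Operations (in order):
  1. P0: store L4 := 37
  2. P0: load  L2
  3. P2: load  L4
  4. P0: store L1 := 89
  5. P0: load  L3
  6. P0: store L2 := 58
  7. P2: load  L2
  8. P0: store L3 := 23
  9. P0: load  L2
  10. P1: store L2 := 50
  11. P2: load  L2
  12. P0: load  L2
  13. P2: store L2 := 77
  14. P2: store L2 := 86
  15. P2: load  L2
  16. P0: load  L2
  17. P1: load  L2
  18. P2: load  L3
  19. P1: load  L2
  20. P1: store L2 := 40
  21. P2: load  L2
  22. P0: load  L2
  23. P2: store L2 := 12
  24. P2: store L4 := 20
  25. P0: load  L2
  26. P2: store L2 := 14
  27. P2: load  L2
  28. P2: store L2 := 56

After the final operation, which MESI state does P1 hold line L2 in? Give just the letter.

state = I

step 1: P0: store L4 := 37  ⟶  MII  (L4)  txn=BusRdX  M[L4]=60
step 2: P0: load  L2  ⟶  EII  (L2)  txn=BusRd  M[L2]=40
step 3: P2: load  L4  ⟶  SIS  (L4)  txn=BusRd+Flush  M[L4]=37
step 4: P0: store L1 := 89  ⟶  MII  (L1)  txn=BusRdX  M[L1]=30
step 5: P0: load  L3  ⟶  EII  (L3)  txn=BusRd  M[L3]=80
step 6: P0: store L2 := 58  ⟶  MII  (L2)  txn=∅  M[L2]=40
step 7: P2: load  L2  ⟶  SIS  (L2)  txn=BusRd+Flush  M[L2]=58
step 8: P0: store L3 := 23  ⟶  MII  (L3)  txn=∅  M[L3]=80
step 9: P0: load  L2  ⟶  SIS  (L2)  txn=∅  M[L2]=58
step 10: P1: store L2 := 50  ⟶  IMI  (L2)  txn=BusRdX  M[L2]=58
step 11: P2: load  L2  ⟶  ISS  (L2)  txn=BusRd+Flush  M[L2]=50
step 12: P0: load  L2  ⟶  SSS  (L2)  txn=BusRd  M[L2]=50
step 13: P2: store L2 := 77  ⟶  IIM  (L2)  txn=BusUpgr  M[L2]=50
step 14: P2: store L2 := 86  ⟶  IIM  (L2)  txn=∅  M[L2]=50
step 15: P2: load  L2  ⟶  IIM  (L2)  txn=∅  M[L2]=50
step 16: P0: load  L2  ⟶  SIS  (L2)  txn=BusRd+Flush  M[L2]=86
step 17: P1: load  L2  ⟶  SSS  (L2)  txn=BusRd  M[L2]=86
step 18: P2: load  L3  ⟶  SIS  (L3)  txn=BusRd+Flush  M[L3]=23
step 19: P1: load  L2  ⟶  SSS  (L2)  txn=∅  M[L2]=86
step 20: P1: store L2 := 40  ⟶  IMI  (L2)  txn=BusUpgr  M[L2]=86
step 21: P2: load  L2  ⟶  ISS  (L2)  txn=BusRd+Flush  M[L2]=40
step 22: P0: load  L2  ⟶  SSS  (L2)  txn=BusRd  M[L2]=40
step 23: P2: store L2 := 12  ⟶  IIM  (L2)  txn=BusUpgr  M[L2]=40
step 24: P2: store L4 := 20  ⟶  IIM  (L4)  txn=BusUpgr  M[L4]=37
step 25: P0: load  L2  ⟶  SIS  (L2)  txn=BusRd+Flush  M[L2]=12
step 26: P2: store L2 := 14  ⟶  IIM  (L2)  txn=BusUpgr  M[L2]=12
step 27: P2: load  L2  ⟶  IIM  (L2)  txn=∅  M[L2]=12
step 28: P2: store L2 := 56  ⟶  IIM  (L2)  txn=∅  M[L2]=12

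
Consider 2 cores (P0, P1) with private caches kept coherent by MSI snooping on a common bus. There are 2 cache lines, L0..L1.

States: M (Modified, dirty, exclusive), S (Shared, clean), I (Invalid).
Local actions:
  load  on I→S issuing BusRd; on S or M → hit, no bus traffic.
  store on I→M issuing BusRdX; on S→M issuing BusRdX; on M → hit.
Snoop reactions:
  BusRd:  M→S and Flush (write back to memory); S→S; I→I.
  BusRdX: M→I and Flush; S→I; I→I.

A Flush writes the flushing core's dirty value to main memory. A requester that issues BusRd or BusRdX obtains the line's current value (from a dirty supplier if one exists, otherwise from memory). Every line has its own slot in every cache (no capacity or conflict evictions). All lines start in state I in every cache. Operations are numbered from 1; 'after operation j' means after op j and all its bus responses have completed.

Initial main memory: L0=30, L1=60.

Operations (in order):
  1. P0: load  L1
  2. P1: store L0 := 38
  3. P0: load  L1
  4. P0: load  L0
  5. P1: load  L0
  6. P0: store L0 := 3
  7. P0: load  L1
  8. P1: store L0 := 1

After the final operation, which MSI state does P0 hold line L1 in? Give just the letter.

  op1 P0: load  L1 → S/I on L1; bus BusRd; mem=60
  op2 P1: store L0 := 38 → I/M on L0; bus BusRdX; mem=30
  op3 P0: load  L1 → S/I on L1; bus (none); mem=60
  op4 P0: load  L0 → S/S on L0; bus BusRd Flush; mem=38
  op5 P1: load  L0 → S/S on L0; bus (none); mem=38
  op6 P0: store L0 := 3 → M/I on L0; bus BusRdX; mem=38
  op7 P0: load  L1 → S/I on L1; bus (none); mem=60
  op8 P1: store L0 := 1 → I/M on L0; bus BusRdX Flush; mem=3

state = S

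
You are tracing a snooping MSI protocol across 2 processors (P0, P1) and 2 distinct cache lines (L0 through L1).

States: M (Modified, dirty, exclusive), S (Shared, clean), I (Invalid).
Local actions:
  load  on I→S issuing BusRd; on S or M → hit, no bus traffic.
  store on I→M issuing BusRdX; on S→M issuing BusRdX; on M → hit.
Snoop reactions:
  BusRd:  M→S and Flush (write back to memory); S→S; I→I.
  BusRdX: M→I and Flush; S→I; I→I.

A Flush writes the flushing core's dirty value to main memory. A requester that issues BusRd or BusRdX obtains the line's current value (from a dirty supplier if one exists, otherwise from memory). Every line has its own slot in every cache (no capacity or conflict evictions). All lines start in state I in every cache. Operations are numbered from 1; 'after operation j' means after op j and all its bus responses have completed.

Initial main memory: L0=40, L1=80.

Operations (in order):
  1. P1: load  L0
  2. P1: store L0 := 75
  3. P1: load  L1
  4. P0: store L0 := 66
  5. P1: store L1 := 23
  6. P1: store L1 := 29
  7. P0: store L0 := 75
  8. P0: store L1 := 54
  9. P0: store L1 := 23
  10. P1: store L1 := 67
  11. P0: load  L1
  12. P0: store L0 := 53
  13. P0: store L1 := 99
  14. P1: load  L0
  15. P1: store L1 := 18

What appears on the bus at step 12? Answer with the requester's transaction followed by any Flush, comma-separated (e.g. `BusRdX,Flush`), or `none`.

bus = none

step 1: P1: load  L0  ⟶  IS  (L0)  txn=BusRd  M[L0]=40
step 2: P1: store L0 := 75  ⟶  IM  (L0)  txn=BusRdX  M[L0]=40
step 3: P1: load  L1  ⟶  IS  (L1)  txn=BusRd  M[L1]=80
step 4: P0: store L0 := 66  ⟶  MI  (L0)  txn=BusRdX+Flush  M[L0]=75
step 5: P1: store L1 := 23  ⟶  IM  (L1)  txn=BusRdX  M[L1]=80
step 6: P1: store L1 := 29  ⟶  IM  (L1)  txn=∅  M[L1]=80
step 7: P0: store L0 := 75  ⟶  MI  (L0)  txn=∅  M[L0]=75
step 8: P0: store L1 := 54  ⟶  MI  (L1)  txn=BusRdX+Flush  M[L1]=29
step 9: P0: store L1 := 23  ⟶  MI  (L1)  txn=∅  M[L1]=29
step 10: P1: store L1 := 67  ⟶  IM  (L1)  txn=BusRdX+Flush  M[L1]=23
step 11: P0: load  L1  ⟶  SS  (L1)  txn=BusRd+Flush  M[L1]=67
step 12: P0: store L0 := 53  ⟶  MI  (L0)  txn=∅  M[L0]=75
step 13: P0: store L1 := 99  ⟶  MI  (L1)  txn=BusRdX  M[L1]=67
step 14: P1: load  L0  ⟶  SS  (L0)  txn=BusRd+Flush  M[L0]=53
step 15: P1: store L1 := 18  ⟶  IM  (L1)  txn=BusRdX+Flush  M[L1]=99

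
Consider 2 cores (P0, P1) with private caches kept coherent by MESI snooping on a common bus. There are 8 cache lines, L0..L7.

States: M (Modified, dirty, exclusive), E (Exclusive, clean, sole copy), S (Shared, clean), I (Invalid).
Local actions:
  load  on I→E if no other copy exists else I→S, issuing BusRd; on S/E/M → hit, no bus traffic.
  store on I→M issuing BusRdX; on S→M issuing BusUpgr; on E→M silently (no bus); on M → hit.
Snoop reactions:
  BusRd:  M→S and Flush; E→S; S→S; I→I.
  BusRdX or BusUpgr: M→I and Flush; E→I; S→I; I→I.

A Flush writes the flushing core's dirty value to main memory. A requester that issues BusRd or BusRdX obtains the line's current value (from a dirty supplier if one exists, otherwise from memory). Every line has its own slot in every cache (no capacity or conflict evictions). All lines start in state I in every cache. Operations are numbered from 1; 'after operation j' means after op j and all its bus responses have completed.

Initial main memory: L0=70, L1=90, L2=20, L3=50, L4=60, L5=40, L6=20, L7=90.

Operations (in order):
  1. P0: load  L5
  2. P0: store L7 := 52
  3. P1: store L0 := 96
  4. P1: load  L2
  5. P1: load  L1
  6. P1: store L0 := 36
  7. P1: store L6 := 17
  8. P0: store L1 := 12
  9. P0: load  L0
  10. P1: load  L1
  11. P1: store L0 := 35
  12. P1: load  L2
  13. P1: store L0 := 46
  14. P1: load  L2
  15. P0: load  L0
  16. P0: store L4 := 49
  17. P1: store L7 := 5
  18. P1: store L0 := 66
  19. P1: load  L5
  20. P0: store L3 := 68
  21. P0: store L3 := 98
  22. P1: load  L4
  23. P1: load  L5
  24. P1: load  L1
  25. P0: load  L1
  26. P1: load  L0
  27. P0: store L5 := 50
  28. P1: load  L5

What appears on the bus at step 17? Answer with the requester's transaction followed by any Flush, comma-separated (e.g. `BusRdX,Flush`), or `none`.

bus = BusRdX,Flush

1. P0: load  L5  bus=[BusRd]  L5: P0=E P1=I  mem[L5]=40
2. P0: store L7 := 52  bus=[BusRdX]  L7: P0=M P1=I  mem[L7]=90
3. P1: store L0 := 96  bus=[BusRdX]  L0: P0=I P1=M  mem[L0]=70
4. P1: load  L2  bus=[BusRd]  L2: P0=I P1=E  mem[L2]=20
5. P1: load  L1  bus=[BusRd]  L1: P0=I P1=E  mem[L1]=90
6. P1: store L0 := 36  bus=[-]  L0: P0=I P1=M  mem[L0]=70
7. P1: store L6 := 17  bus=[BusRdX]  L6: P0=I P1=M  mem[L6]=20
8. P0: store L1 := 12  bus=[BusRdX]  L1: P0=M P1=I  mem[L1]=90
9. P0: load  L0  bus=[BusRd,Flush]  L0: P0=S P1=S  mem[L0]=36
10. P1: load  L1  bus=[BusRd,Flush]  L1: P0=S P1=S  mem[L1]=12
11. P1: store L0 := 35  bus=[BusUpgr]  L0: P0=I P1=M  mem[L0]=36
12. P1: load  L2  bus=[-]  L2: P0=I P1=E  mem[L2]=20
13. P1: store L0 := 46  bus=[-]  L0: P0=I P1=M  mem[L0]=36
14. P1: load  L2  bus=[-]  L2: P0=I P1=E  mem[L2]=20
15. P0: load  L0  bus=[BusRd,Flush]  L0: P0=S P1=S  mem[L0]=46
16. P0: store L4 := 49  bus=[BusRdX]  L4: P0=M P1=I  mem[L4]=60
17. P1: store L7 := 5  bus=[BusRdX,Flush]  L7: P0=I P1=M  mem[L7]=52
18. P1: store L0 := 66  bus=[BusUpgr]  L0: P0=I P1=M  mem[L0]=46
19. P1: load  L5  bus=[BusRd]  L5: P0=S P1=S  mem[L5]=40
20. P0: store L3 := 68  bus=[BusRdX]  L3: P0=M P1=I  mem[L3]=50
21. P0: store L3 := 98  bus=[-]  L3: P0=M P1=I  mem[L3]=50
22. P1: load  L4  bus=[BusRd,Flush]  L4: P0=S P1=S  mem[L4]=49
23. P1: load  L5  bus=[-]  L5: P0=S P1=S  mem[L5]=40
24. P1: load  L1  bus=[-]  L1: P0=S P1=S  mem[L1]=12
25. P0: load  L1  bus=[-]  L1: P0=S P1=S  mem[L1]=12
26. P1: load  L0  bus=[-]  L0: P0=I P1=M  mem[L0]=46
27. P0: store L5 := 50  bus=[BusUpgr]  L5: P0=M P1=I  mem[L5]=40
28. P1: load  L5  bus=[BusRd,Flush]  L5: P0=S P1=S  mem[L5]=50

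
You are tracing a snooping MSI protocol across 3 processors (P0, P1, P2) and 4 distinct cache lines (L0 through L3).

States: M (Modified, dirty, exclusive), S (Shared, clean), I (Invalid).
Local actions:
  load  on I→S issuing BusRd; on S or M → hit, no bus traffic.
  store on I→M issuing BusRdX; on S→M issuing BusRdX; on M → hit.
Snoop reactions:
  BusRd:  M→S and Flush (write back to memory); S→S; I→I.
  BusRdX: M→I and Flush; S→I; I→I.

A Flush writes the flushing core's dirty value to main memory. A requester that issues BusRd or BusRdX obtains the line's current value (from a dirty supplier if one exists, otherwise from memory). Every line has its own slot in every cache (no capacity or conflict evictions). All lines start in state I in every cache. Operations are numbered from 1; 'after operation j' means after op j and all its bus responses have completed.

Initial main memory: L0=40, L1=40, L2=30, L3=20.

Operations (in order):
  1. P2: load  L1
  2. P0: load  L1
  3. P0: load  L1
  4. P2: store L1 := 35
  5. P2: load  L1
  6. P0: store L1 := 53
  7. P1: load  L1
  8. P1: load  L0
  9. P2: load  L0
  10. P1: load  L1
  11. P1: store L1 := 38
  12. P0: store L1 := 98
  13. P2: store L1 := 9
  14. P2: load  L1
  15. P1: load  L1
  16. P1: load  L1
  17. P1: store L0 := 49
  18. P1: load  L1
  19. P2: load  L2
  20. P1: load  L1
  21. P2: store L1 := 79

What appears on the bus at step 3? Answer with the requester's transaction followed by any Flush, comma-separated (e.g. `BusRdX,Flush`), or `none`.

bus = none

step 1: P2: load  L1  ⟶  IIS  (L1)  txn=BusRd  M[L1]=40
step 2: P0: load  L1  ⟶  SIS  (L1)  txn=BusRd  M[L1]=40
step 3: P0: load  L1  ⟶  SIS  (L1)  txn=∅  M[L1]=40
step 4: P2: store L1 := 35  ⟶  IIM  (L1)  txn=BusRdX  M[L1]=40
step 5: P2: load  L1  ⟶  IIM  (L1)  txn=∅  M[L1]=40
step 6: P0: store L1 := 53  ⟶  MII  (L1)  txn=BusRdX+Flush  M[L1]=35
step 7: P1: load  L1  ⟶  SSI  (L1)  txn=BusRd+Flush  M[L1]=53
step 8: P1: load  L0  ⟶  ISI  (L0)  txn=BusRd  M[L0]=40
step 9: P2: load  L0  ⟶  ISS  (L0)  txn=BusRd  M[L0]=40
step 10: P1: load  L1  ⟶  SSI  (L1)  txn=∅  M[L1]=53
step 11: P1: store L1 := 38  ⟶  IMI  (L1)  txn=BusRdX  M[L1]=53
step 12: P0: store L1 := 98  ⟶  MII  (L1)  txn=BusRdX+Flush  M[L1]=38
step 13: P2: store L1 := 9  ⟶  IIM  (L1)  txn=BusRdX+Flush  M[L1]=98
step 14: P2: load  L1  ⟶  IIM  (L1)  txn=∅  M[L1]=98
step 15: P1: load  L1  ⟶  ISS  (L1)  txn=BusRd+Flush  M[L1]=9
step 16: P1: load  L1  ⟶  ISS  (L1)  txn=∅  M[L1]=9
step 17: P1: store L0 := 49  ⟶  IMI  (L0)  txn=BusRdX  M[L0]=40
step 18: P1: load  L1  ⟶  ISS  (L1)  txn=∅  M[L1]=9
step 19: P2: load  L2  ⟶  IIS  (L2)  txn=BusRd  M[L2]=30
step 20: P1: load  L1  ⟶  ISS  (L1)  txn=∅  M[L1]=9
step 21: P2: store L1 := 79  ⟶  IIM  (L1)  txn=BusRdX  M[L1]=9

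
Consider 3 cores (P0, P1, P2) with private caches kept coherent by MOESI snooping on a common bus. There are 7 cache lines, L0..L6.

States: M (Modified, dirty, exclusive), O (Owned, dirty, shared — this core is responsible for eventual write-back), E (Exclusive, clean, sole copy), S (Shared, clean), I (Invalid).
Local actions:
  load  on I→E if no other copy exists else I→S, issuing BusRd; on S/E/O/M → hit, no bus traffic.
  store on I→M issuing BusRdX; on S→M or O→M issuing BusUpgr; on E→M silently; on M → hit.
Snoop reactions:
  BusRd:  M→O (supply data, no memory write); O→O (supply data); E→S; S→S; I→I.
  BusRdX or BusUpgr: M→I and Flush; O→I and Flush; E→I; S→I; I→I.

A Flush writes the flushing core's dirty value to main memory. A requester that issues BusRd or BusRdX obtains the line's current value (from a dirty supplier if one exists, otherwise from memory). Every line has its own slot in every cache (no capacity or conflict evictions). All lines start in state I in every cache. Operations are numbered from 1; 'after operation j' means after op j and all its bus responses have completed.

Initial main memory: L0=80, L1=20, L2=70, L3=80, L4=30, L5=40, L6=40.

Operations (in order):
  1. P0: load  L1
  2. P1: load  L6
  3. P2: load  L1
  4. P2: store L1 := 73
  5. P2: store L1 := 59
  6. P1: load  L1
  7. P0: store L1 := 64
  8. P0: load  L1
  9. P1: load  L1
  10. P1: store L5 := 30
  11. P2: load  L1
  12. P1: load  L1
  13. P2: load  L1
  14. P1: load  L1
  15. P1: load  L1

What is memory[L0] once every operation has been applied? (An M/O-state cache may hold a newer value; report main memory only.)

[1] P0: load  L1 | P0:E(20), P1:I, P2:I | bus: BusRd
[2] P1: load  L6 | P0:I, P1:E(40), P2:I | bus: BusRd
[3] P2: load  L1 | P0:S(20), P1:I, P2:S(20) | bus: BusRd
[4] P2: store L1 := 73 | P0:I, P1:I, P2:M(73) | bus: BusUpgr
[5] P2: store L1 := 59 | P0:I, P1:I, P2:M(59) | bus: none
[6] P1: load  L1 | P0:I, P1:S(59), P2:O(59) | bus: BusRd
[7] P0: store L1 := 64 | P0:M(64), P1:I, P2:I | bus: BusRdX,Flush
[8] P0: load  L1 | P0:M(64), P1:I, P2:I | bus: none
[9] P1: load  L1 | P0:O(64), P1:S(64), P2:I | bus: BusRd
[10] P1: store L5 := 30 | P0:I, P1:M(30), P2:I | bus: BusRdX
[11] P2: load  L1 | P0:O(64), P1:S(64), P2:S(64) | bus: BusRd
[12] P1: load  L1 | P0:O(64), P1:S(64), P2:S(64) | bus: none
[13] P2: load  L1 | P0:O(64), P1:S(64), P2:S(64) | bus: none
[14] P1: load  L1 | P0:O(64), P1:S(64), P2:S(64) | bus: none
[15] P1: load  L1 | P0:O(64), P1:S(64), P2:S(64) | bus: none

memory[L0] = 80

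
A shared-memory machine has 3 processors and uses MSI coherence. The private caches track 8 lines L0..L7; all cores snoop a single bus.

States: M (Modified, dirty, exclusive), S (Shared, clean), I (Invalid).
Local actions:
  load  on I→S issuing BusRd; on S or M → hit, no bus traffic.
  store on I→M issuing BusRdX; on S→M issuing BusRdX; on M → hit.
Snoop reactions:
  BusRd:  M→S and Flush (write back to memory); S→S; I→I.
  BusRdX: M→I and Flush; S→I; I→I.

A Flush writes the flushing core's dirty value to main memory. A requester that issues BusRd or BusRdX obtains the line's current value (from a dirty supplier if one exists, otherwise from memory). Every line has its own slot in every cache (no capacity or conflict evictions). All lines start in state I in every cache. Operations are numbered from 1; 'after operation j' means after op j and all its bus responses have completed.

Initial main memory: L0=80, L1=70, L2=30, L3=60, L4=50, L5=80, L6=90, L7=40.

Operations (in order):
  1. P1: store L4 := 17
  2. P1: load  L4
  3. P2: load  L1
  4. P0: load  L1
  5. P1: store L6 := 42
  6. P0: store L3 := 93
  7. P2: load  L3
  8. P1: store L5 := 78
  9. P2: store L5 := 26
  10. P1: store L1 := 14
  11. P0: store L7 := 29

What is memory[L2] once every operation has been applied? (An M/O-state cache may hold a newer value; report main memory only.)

step 1: P1: store L4 := 17  ⟶  IMI  (L4)  txn=BusRdX  M[L4]=50
step 2: P1: load  L4  ⟶  IMI  (L4)  txn=∅  M[L4]=50
step 3: P2: load  L1  ⟶  IIS  (L1)  txn=BusRd  M[L1]=70
step 4: P0: load  L1  ⟶  SIS  (L1)  txn=BusRd  M[L1]=70
step 5: P1: store L6 := 42  ⟶  IMI  (L6)  txn=BusRdX  M[L6]=90
step 6: P0: store L3 := 93  ⟶  MII  (L3)  txn=BusRdX  M[L3]=60
step 7: P2: load  L3  ⟶  SIS  (L3)  txn=BusRd+Flush  M[L3]=93
step 8: P1: store L5 := 78  ⟶  IMI  (L5)  txn=BusRdX  M[L5]=80
step 9: P2: store L5 := 26  ⟶  IIM  (L5)  txn=BusRdX+Flush  M[L5]=78
step 10: P1: store L1 := 14  ⟶  IMI  (L1)  txn=BusRdX  M[L1]=70
step 11: P0: store L7 := 29  ⟶  MII  (L7)  txn=BusRdX  M[L7]=40

memory[L2] = 30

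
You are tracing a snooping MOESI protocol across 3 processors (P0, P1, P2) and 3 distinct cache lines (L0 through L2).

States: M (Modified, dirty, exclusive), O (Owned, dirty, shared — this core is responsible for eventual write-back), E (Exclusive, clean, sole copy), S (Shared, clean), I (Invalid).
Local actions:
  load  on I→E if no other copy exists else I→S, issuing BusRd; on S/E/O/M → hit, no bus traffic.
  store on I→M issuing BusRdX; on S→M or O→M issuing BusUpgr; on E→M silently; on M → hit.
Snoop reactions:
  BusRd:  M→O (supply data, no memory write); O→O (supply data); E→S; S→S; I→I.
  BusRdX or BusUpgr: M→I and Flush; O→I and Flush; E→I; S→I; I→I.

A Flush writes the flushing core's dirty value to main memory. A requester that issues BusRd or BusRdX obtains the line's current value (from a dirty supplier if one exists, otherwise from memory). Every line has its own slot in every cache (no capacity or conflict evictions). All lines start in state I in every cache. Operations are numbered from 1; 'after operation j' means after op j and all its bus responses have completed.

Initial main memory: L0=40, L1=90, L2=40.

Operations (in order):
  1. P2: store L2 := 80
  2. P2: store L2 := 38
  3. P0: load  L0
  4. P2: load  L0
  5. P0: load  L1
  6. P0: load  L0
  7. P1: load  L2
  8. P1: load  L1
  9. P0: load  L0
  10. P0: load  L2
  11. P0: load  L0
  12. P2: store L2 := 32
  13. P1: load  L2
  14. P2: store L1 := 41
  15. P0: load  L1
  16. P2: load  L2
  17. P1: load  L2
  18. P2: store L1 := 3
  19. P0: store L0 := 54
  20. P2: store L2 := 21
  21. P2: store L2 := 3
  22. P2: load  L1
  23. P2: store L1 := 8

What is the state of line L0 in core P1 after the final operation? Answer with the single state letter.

state = I

step 1: P2: store L2 := 80  ⟶  IIM  (L2)  txn=BusRdX  M[L2]=40
step 2: P2: store L2 := 38  ⟶  IIM  (L2)  txn=∅  M[L2]=40
step 3: P0: load  L0  ⟶  EII  (L0)  txn=BusRd  M[L0]=40
step 4: P2: load  L0  ⟶  SIS  (L0)  txn=BusRd  M[L0]=40
step 5: P0: load  L1  ⟶  EII  (L1)  txn=BusRd  M[L1]=90
step 6: P0: load  L0  ⟶  SIS  (L0)  txn=∅  M[L0]=40
step 7: P1: load  L2  ⟶  ISO  (L2)  txn=BusRd  M[L2]=40
step 8: P1: load  L1  ⟶  SSI  (L1)  txn=BusRd  M[L1]=90
step 9: P0: load  L0  ⟶  SIS  (L0)  txn=∅  M[L0]=40
step 10: P0: load  L2  ⟶  SSO  (L2)  txn=BusRd  M[L2]=40
step 11: P0: load  L0  ⟶  SIS  (L0)  txn=∅  M[L0]=40
step 12: P2: store L2 := 32  ⟶  IIM  (L2)  txn=BusUpgr  M[L2]=40
step 13: P1: load  L2  ⟶  ISO  (L2)  txn=BusRd  M[L2]=40
step 14: P2: store L1 := 41  ⟶  IIM  (L1)  txn=BusRdX  M[L1]=90
step 15: P0: load  L1  ⟶  SIO  (L1)  txn=BusRd  M[L1]=90
step 16: P2: load  L2  ⟶  ISO  (L2)  txn=∅  M[L2]=40
step 17: P1: load  L2  ⟶  ISO  (L2)  txn=∅  M[L2]=40
step 18: P2: store L1 := 3  ⟶  IIM  (L1)  txn=BusUpgr  M[L1]=90
step 19: P0: store L0 := 54  ⟶  MII  (L0)  txn=BusUpgr  M[L0]=40
step 20: P2: store L2 := 21  ⟶  IIM  (L2)  txn=BusUpgr  M[L2]=40
step 21: P2: store L2 := 3  ⟶  IIM  (L2)  txn=∅  M[L2]=40
step 22: P2: load  L1  ⟶  IIM  (L1)  txn=∅  M[L1]=90
step 23: P2: store L1 := 8  ⟶  IIM  (L1)  txn=∅  M[L1]=90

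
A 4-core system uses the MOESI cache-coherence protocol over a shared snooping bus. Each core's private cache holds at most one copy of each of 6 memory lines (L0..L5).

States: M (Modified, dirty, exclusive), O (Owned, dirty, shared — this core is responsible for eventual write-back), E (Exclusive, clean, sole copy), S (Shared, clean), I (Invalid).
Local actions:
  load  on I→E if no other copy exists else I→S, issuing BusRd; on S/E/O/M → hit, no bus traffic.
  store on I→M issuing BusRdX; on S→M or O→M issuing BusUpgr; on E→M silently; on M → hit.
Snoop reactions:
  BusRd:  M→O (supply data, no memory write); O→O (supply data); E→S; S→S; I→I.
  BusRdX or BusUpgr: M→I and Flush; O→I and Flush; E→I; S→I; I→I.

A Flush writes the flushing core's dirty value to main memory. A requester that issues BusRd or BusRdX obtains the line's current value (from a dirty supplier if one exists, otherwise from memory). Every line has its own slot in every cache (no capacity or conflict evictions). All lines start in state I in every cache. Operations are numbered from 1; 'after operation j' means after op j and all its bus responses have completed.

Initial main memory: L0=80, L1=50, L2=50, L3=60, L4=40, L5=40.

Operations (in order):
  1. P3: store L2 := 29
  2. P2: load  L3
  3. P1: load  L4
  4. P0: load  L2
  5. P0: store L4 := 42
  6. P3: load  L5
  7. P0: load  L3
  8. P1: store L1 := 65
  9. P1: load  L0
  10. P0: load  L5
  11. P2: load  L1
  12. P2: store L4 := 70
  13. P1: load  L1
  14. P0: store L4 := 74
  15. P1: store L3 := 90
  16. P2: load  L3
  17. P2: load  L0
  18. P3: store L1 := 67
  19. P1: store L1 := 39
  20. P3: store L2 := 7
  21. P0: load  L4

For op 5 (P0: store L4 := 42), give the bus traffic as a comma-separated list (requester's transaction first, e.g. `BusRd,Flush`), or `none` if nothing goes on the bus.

bus = BusRdX

1. P3: store L2 := 29  bus=[BusRdX]  L2: P0=I P1=I P2=I P3=M  mem[L2]=50
2. P2: load  L3  bus=[BusRd]  L3: P0=I P1=I P2=E P3=I  mem[L3]=60
3. P1: load  L4  bus=[BusRd]  L4: P0=I P1=E P2=I P3=I  mem[L4]=40
4. P0: load  L2  bus=[BusRd]  L2: P0=S P1=I P2=I P3=O  mem[L2]=50
5. P0: store L4 := 42  bus=[BusRdX]  L4: P0=M P1=I P2=I P3=I  mem[L4]=40
6. P3: load  L5  bus=[BusRd]  L5: P0=I P1=I P2=I P3=E  mem[L5]=40
7. P0: load  L3  bus=[BusRd]  L3: P0=S P1=I P2=S P3=I  mem[L3]=60
8. P1: store L1 := 65  bus=[BusRdX]  L1: P0=I P1=M P2=I P3=I  mem[L1]=50
9. P1: load  L0  bus=[BusRd]  L0: P0=I P1=E P2=I P3=I  mem[L0]=80
10. P0: load  L5  bus=[BusRd]  L5: P0=S P1=I P2=I P3=S  mem[L5]=40
11. P2: load  L1  bus=[BusRd]  L1: P0=I P1=O P2=S P3=I  mem[L1]=50
12. P2: store L4 := 70  bus=[BusRdX,Flush]  L4: P0=I P1=I P2=M P3=I  mem[L4]=42
13. P1: load  L1  bus=[-]  L1: P0=I P1=O P2=S P3=I  mem[L1]=50
14. P0: store L4 := 74  bus=[BusRdX,Flush]  L4: P0=M P1=I P2=I P3=I  mem[L4]=70
15. P1: store L3 := 90  bus=[BusRdX]  L3: P0=I P1=M P2=I P3=I  mem[L3]=60
16. P2: load  L3  bus=[BusRd]  L3: P0=I P1=O P2=S P3=I  mem[L3]=60
17. P2: load  L0  bus=[BusRd]  L0: P0=I P1=S P2=S P3=I  mem[L0]=80
18. P3: store L1 := 67  bus=[BusRdX,Flush]  L1: P0=I P1=I P2=I P3=M  mem[L1]=65
19. P1: store L1 := 39  bus=[BusRdX,Flush]  L1: P0=I P1=M P2=I P3=I  mem[L1]=67
20. P3: store L2 := 7  bus=[BusUpgr]  L2: P0=I P1=I P2=I P3=M  mem[L2]=50
21. P0: load  L4  bus=[-]  L4: P0=M P1=I P2=I P3=I  mem[L4]=70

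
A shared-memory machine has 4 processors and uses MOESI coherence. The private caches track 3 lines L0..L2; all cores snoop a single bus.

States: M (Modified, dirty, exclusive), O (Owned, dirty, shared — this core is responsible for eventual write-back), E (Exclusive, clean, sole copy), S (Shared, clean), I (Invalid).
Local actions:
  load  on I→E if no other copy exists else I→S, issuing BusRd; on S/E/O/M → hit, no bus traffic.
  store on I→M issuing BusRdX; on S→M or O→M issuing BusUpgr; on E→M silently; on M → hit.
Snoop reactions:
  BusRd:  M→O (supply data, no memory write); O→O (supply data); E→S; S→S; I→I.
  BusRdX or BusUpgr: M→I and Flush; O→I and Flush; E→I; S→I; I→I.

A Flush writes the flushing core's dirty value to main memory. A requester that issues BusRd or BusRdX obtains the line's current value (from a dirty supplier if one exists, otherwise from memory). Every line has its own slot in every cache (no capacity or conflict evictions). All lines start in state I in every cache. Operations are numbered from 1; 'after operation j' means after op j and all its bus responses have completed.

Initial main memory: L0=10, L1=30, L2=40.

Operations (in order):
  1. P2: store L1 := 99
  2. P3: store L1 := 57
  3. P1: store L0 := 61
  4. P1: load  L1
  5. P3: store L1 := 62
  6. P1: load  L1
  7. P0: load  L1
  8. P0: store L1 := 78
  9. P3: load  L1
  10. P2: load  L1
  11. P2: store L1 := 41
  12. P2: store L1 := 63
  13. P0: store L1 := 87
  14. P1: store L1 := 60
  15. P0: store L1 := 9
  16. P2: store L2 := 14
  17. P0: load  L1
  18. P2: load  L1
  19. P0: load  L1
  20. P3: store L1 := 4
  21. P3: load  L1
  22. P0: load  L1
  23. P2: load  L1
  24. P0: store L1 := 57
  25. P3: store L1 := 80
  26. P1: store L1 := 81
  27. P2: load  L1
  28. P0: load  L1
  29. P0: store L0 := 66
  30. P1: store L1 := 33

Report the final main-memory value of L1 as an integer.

memory[L1] = 80

  op1 P2: store L1 := 99 → I/I/M/I on L1; bus BusRdX; mem=30
  op2 P3: store L1 := 57 → I/I/I/M on L1; bus BusRdX Flush; mem=99
  op3 P1: store L0 := 61 → I/M/I/I on L0; bus BusRdX; mem=10
  op4 P1: load  L1 → I/S/I/O on L1; bus BusRd; mem=99
  op5 P3: store L1 := 62 → I/I/I/M on L1; bus BusUpgr; mem=99
  op6 P1: load  L1 → I/S/I/O on L1; bus BusRd; mem=99
  op7 P0: load  L1 → S/S/I/O on L1; bus BusRd; mem=99
  op8 P0: store L1 := 78 → M/I/I/I on L1; bus BusUpgr Flush; mem=62
  op9 P3: load  L1 → O/I/I/S on L1; bus BusRd; mem=62
  op10 P2: load  L1 → O/I/S/S on L1; bus BusRd; mem=62
  op11 P2: store L1 := 41 → I/I/M/I on L1; bus BusUpgr Flush; mem=78
  op12 P2: store L1 := 63 → I/I/M/I on L1; bus (none); mem=78
  op13 P0: store L1 := 87 → M/I/I/I on L1; bus BusRdX Flush; mem=63
  op14 P1: store L1 := 60 → I/M/I/I on L1; bus BusRdX Flush; mem=87
  op15 P0: store L1 := 9 → M/I/I/I on L1; bus BusRdX Flush; mem=60
  op16 P2: store L2 := 14 → I/I/M/I on L2; bus BusRdX; mem=40
  op17 P0: load  L1 → M/I/I/I on L1; bus (none); mem=60
  op18 P2: load  L1 → O/I/S/I on L1; bus BusRd; mem=60
  op19 P0: load  L1 → O/I/S/I on L1; bus (none); mem=60
  op20 P3: store L1 := 4 → I/I/I/M on L1; bus BusRdX Flush; mem=9
  op21 P3: load  L1 → I/I/I/M on L1; bus (none); mem=9
  op22 P0: load  L1 → S/I/I/O on L1; bus BusRd; mem=9
  op23 P2: load  L1 → S/I/S/O on L1; bus BusRd; mem=9
  op24 P0: store L1 := 57 → M/I/I/I on L1; bus BusUpgr Flush; mem=4
  op25 P3: store L1 := 80 → I/I/I/M on L1; bus BusRdX Flush; mem=57
  op26 P1: store L1 := 81 → I/M/I/I on L1; bus BusRdX Flush; mem=80
  op27 P2: load  L1 → I/O/S/I on L1; bus BusRd; mem=80
  op28 P0: load  L1 → S/O/S/I on L1; bus BusRd; mem=80
  op29 P0: store L0 := 66 → M/I/I/I on L0; bus BusRdX Flush; mem=61
  op30 P1: store L1 := 33 → I/M/I/I on L1; bus BusUpgr; mem=80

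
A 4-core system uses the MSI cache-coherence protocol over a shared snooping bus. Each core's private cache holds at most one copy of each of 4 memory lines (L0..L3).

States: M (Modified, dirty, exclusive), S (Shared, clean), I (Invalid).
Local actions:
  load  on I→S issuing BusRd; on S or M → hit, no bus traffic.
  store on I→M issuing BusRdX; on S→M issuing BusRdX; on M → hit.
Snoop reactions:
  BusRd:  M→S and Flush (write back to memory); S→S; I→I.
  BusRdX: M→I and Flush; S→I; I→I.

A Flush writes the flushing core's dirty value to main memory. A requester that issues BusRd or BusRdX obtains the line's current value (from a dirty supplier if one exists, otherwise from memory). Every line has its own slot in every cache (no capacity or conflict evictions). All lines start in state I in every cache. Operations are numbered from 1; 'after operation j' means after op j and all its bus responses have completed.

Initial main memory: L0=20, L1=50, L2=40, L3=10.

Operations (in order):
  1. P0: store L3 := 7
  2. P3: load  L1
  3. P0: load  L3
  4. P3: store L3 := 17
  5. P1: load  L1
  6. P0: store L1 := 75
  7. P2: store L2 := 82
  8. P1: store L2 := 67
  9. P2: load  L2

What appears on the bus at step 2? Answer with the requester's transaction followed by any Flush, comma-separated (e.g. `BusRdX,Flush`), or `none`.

step 1: P0: store L3 := 7  ⟶  MIII  (L3)  txn=BusRdX  M[L3]=10
step 2: P3: load  L1  ⟶  IIIS  (L1)  txn=BusRd  M[L1]=50
step 3: P0: load  L3  ⟶  MIII  (L3)  txn=∅  M[L3]=10
step 4: P3: store L3 := 17  ⟶  IIIM  (L3)  txn=BusRdX+Flush  M[L3]=7
step 5: P1: load  L1  ⟶  ISIS  (L1)  txn=BusRd  M[L1]=50
step 6: P0: store L1 := 75  ⟶  MIII  (L1)  txn=BusRdX  M[L1]=50
step 7: P2: store L2 := 82  ⟶  IIMI  (L2)  txn=BusRdX  M[L2]=40
step 8: P1: store L2 := 67  ⟶  IMII  (L2)  txn=BusRdX+Flush  M[L2]=82
step 9: P2: load  L2  ⟶  ISSI  (L2)  txn=BusRd+Flush  M[L2]=67

bus = BusRd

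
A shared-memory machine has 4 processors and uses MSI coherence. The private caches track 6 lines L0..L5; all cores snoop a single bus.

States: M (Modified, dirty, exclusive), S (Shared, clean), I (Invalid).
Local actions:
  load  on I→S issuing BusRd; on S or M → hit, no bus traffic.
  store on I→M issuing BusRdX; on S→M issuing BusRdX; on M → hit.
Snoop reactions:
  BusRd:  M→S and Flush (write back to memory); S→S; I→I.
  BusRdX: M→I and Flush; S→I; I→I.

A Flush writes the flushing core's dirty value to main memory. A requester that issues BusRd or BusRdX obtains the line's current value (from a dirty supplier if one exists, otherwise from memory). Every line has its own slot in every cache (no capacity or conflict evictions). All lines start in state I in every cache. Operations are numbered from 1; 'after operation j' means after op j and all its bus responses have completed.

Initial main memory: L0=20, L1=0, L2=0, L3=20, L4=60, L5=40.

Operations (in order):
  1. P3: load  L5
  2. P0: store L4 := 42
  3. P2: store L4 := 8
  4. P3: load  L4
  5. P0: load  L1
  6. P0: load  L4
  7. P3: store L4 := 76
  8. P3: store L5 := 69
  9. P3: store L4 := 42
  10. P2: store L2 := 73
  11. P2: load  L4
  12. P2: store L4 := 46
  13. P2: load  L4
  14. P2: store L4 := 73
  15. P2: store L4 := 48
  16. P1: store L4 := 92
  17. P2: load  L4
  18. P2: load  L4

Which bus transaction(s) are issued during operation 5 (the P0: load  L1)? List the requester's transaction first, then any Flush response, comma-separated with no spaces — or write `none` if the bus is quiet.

bus = BusRd

1. P3: load  L5  bus=[BusRd]  L5: P0=I P1=I P2=I P3=S  mem[L5]=40
2. P0: store L4 := 42  bus=[BusRdX]  L4: P0=M P1=I P2=I P3=I  mem[L4]=60
3. P2: store L4 := 8  bus=[BusRdX,Flush]  L4: P0=I P1=I P2=M P3=I  mem[L4]=42
4. P3: load  L4  bus=[BusRd,Flush]  L4: P0=I P1=I P2=S P3=S  mem[L4]=8
5. P0: load  L1  bus=[BusRd]  L1: P0=S P1=I P2=I P3=I  mem[L1]=0
6. P0: load  L4  bus=[BusRd]  L4: P0=S P1=I P2=S P3=S  mem[L4]=8
7. P3: store L4 := 76  bus=[BusRdX]  L4: P0=I P1=I P2=I P3=M  mem[L4]=8
8. P3: store L5 := 69  bus=[BusRdX]  L5: P0=I P1=I P2=I P3=M  mem[L5]=40
9. P3: store L4 := 42  bus=[-]  L4: P0=I P1=I P2=I P3=M  mem[L4]=8
10. P2: store L2 := 73  bus=[BusRdX]  L2: P0=I P1=I P2=M P3=I  mem[L2]=0
11. P2: load  L4  bus=[BusRd,Flush]  L4: P0=I P1=I P2=S P3=S  mem[L4]=42
12. P2: store L4 := 46  bus=[BusRdX]  L4: P0=I P1=I P2=M P3=I  mem[L4]=42
13. P2: load  L4  bus=[-]  L4: P0=I P1=I P2=M P3=I  mem[L4]=42
14. P2: store L4 := 73  bus=[-]  L4: P0=I P1=I P2=M P3=I  mem[L4]=42
15. P2: store L4 := 48  bus=[-]  L4: P0=I P1=I P2=M P3=I  mem[L4]=42
16. P1: store L4 := 92  bus=[BusRdX,Flush]  L4: P0=I P1=M P2=I P3=I  mem[L4]=48
17. P2: load  L4  bus=[BusRd,Flush]  L4: P0=I P1=S P2=S P3=I  mem[L4]=92
18. P2: load  L4  bus=[-]  L4: P0=I P1=S P2=S P3=I  mem[L4]=92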